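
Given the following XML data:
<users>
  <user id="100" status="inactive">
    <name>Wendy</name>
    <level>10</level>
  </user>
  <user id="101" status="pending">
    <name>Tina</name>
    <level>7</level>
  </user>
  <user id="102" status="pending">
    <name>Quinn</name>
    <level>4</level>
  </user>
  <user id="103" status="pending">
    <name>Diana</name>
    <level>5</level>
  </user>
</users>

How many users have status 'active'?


Counting users with status='active':
Count: 0

ANSWER: 0


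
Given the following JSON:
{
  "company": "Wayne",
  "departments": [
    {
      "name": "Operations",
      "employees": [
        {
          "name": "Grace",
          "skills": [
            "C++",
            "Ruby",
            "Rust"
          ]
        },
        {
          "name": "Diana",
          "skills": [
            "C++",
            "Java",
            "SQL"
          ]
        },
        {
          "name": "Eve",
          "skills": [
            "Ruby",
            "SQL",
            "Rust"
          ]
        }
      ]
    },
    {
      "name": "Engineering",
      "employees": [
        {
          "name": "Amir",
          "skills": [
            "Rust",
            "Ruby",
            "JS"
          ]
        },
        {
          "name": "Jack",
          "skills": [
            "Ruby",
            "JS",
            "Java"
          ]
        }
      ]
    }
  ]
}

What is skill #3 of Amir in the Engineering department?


Path: departments[1].employees[0].skills[2]
Value: JS

ANSWER: JS


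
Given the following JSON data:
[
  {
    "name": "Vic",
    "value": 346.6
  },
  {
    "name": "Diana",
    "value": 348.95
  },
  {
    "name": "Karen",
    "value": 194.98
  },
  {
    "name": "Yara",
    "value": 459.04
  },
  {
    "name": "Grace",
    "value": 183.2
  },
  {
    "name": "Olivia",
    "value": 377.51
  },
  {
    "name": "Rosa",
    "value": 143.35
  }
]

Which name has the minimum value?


Comparing values:
  Vic: 346.6
  Diana: 348.95
  Karen: 194.98
  Yara: 459.04
  Grace: 183.2
  Olivia: 377.51
  Rosa: 143.35
Minimum: Rosa (143.35)

ANSWER: Rosa


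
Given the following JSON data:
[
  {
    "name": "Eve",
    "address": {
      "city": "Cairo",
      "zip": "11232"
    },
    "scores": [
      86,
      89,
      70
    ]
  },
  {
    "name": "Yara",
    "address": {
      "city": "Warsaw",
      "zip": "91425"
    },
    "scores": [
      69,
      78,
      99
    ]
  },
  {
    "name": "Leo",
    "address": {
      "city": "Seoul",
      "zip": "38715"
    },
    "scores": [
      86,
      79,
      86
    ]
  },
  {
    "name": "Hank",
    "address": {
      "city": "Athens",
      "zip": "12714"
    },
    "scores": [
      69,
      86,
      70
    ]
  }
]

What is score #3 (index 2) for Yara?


Path: records[1].scores[2]
Value: 99

ANSWER: 99


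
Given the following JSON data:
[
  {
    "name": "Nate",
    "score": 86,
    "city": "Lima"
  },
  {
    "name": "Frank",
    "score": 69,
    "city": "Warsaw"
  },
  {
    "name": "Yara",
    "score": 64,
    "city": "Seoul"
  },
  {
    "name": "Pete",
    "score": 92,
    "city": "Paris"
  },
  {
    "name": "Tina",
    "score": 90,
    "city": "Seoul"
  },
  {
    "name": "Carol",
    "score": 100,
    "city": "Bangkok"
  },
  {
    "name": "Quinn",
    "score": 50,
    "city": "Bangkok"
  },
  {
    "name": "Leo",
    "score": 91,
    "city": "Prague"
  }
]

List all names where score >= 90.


Filtering records where score >= 90:
  Nate (score=86) -> no
  Frank (score=69) -> no
  Yara (score=64) -> no
  Pete (score=92) -> YES
  Tina (score=90) -> YES
  Carol (score=100) -> YES
  Quinn (score=50) -> no
  Leo (score=91) -> YES


ANSWER: Pete, Tina, Carol, Leo


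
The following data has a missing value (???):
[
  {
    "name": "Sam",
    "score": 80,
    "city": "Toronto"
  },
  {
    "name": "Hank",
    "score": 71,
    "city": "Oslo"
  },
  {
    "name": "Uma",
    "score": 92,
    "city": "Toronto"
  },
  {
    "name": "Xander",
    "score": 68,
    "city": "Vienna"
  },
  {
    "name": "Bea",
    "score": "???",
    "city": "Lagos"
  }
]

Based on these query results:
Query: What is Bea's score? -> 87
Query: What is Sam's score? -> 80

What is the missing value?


The missing value is Bea's score
From query: Bea's score = 87

ANSWER: 87


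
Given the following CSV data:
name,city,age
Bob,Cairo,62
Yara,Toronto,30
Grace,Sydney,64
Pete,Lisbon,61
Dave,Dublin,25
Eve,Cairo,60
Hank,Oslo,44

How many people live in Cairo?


Scanning city column for 'Cairo':
  Row 1: Bob -> MATCH
  Row 6: Eve -> MATCH
Total matches: 2

ANSWER: 2


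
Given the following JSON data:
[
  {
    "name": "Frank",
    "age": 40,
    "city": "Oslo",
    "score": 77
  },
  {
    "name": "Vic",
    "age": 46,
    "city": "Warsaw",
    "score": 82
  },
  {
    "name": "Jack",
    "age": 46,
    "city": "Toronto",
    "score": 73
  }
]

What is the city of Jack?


Looking up record where name = Jack
Record index: 2
Field 'city' = Toronto

ANSWER: Toronto


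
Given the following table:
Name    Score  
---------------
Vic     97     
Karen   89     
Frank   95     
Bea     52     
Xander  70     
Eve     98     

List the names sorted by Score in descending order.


Sorting by Score (descending):
  Eve: 98
  Vic: 97
  Frank: 95
  Karen: 89
  Xander: 70
  Bea: 52


ANSWER: Eve, Vic, Frank, Karen, Xander, Bea


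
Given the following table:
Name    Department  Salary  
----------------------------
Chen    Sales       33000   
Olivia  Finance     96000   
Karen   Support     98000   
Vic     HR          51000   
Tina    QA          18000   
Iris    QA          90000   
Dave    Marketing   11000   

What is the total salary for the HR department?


HR department members:
  Vic: 51000
Total = 51000 = 51000

ANSWER: 51000


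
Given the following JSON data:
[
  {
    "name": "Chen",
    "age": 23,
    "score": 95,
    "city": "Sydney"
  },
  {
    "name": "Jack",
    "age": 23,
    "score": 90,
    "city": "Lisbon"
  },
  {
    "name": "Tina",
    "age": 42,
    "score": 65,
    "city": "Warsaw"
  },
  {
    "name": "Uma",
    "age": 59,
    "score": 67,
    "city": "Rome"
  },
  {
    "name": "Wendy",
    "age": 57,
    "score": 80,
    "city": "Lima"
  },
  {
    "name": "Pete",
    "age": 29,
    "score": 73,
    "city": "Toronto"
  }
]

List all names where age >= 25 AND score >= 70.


Checking both conditions:
  Chen (age=23, score=95) -> no
  Jack (age=23, score=90) -> no
  Tina (age=42, score=65) -> no
  Uma (age=59, score=67) -> no
  Wendy (age=57, score=80) -> YES
  Pete (age=29, score=73) -> YES


ANSWER: Wendy, Pete


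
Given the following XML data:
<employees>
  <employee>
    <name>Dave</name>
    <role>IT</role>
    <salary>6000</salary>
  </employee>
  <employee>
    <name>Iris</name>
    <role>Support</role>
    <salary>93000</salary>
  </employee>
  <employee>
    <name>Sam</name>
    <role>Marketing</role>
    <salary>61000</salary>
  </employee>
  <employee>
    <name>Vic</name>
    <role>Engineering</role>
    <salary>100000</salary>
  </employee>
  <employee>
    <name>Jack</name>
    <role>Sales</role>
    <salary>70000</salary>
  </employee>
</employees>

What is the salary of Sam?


Searching for <employee> with <name>Sam</name>
Found at position 3
<salary>61000</salary>

ANSWER: 61000


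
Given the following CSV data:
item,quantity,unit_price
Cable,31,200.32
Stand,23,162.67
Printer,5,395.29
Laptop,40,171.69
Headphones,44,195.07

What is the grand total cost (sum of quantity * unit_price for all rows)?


Computing row totals:
  Cable: 31 * 200.32 = 6209.92
  Stand: 23 * 162.67 = 3741.41
  Printer: 5 * 395.29 = 1976.45
  Laptop: 40 * 171.69 = 6867.6
  Headphones: 44 * 195.07 = 8583.08
Grand total = 6209.92 + 3741.41 + 1976.45 + 6867.6 + 8583.08 = 27378.46

ANSWER: 27378.46


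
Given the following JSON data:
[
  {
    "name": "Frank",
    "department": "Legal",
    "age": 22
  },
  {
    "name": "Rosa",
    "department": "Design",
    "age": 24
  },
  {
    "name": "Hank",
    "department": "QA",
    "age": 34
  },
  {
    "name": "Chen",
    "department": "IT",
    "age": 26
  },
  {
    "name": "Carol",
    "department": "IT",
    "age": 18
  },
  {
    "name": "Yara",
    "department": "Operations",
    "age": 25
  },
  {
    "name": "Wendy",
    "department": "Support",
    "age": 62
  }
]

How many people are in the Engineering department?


Scanning records for department = Engineering
  No matches found
Count: 0

ANSWER: 0


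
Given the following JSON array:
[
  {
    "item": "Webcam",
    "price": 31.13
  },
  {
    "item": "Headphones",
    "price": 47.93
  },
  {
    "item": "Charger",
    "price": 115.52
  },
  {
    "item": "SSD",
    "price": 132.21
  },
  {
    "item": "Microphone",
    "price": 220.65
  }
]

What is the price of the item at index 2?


Array index 2 -> Charger
price = 115.52

ANSWER: 115.52


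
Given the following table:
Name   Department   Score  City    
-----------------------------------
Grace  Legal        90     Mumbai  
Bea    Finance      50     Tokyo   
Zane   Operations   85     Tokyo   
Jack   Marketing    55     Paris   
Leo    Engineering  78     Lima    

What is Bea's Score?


Row 2: Bea
Score = 50

ANSWER: 50


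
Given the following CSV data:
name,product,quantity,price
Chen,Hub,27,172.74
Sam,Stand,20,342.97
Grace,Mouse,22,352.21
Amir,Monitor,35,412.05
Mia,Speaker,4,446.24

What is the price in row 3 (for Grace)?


Row 3: Grace
Column 'price' = 352.21

ANSWER: 352.21


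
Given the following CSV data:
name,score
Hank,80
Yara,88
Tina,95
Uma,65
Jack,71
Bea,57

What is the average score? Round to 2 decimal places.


Scores: 80, 88, 95, 65, 71, 57
Sum = 456
Count = 6
Average = 456 / 6 = 76.00

ANSWER: 76.00


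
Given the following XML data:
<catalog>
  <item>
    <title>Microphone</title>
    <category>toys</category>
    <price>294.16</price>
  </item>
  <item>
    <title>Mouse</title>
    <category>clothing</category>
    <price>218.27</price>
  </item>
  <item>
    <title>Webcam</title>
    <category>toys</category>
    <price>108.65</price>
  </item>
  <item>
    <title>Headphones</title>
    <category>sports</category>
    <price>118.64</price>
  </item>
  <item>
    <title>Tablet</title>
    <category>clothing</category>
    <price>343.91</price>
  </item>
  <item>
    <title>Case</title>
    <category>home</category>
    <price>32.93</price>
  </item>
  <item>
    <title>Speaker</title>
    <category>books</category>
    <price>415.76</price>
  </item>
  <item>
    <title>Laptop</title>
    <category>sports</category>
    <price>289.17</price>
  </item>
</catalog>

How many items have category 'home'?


Scanning <item> elements for <category>home</category>:
  Item 6: Case -> MATCH
Count: 1

ANSWER: 1


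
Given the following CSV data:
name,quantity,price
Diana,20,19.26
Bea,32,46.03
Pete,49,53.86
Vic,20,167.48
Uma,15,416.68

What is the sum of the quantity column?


Values in 'quantity' column:
  Row 1: 20
  Row 2: 32
  Row 3: 49
  Row 4: 20
  Row 5: 15
Sum = 20 + 32 + 49 + 20 + 15 = 136

ANSWER: 136


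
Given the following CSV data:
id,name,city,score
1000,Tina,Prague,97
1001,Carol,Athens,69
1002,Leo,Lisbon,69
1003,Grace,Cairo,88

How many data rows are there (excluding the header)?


Counting rows (excluding header):
Header: id,name,city,score
Data rows: 4

ANSWER: 4


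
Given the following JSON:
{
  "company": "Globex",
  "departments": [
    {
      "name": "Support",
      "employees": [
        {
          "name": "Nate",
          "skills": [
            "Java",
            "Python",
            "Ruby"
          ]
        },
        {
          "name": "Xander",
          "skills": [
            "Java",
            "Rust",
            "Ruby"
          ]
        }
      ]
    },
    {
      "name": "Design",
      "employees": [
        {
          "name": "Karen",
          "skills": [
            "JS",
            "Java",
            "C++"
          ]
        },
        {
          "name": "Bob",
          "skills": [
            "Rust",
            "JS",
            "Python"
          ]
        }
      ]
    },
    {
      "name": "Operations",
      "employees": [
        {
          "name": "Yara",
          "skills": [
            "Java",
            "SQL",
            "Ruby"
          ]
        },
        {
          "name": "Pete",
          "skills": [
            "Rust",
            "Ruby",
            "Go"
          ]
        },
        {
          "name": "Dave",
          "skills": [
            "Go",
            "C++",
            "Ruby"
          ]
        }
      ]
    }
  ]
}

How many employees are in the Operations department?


Path: departments[2].employees
Count: 3

ANSWER: 3


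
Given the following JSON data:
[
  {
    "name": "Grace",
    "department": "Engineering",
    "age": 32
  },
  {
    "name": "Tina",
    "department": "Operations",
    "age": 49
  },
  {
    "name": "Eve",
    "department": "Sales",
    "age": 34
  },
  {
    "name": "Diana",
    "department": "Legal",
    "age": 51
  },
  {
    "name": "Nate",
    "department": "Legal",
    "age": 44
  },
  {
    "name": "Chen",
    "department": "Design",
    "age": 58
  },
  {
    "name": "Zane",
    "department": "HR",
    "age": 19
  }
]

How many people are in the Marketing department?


Scanning records for department = Marketing
  No matches found
Count: 0

ANSWER: 0


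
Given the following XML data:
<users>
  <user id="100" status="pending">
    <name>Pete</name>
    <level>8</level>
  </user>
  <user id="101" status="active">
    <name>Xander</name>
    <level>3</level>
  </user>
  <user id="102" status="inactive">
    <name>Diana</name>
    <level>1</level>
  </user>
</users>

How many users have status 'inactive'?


Counting users with status='inactive':
  Diana (id=102) -> MATCH
Count: 1

ANSWER: 1


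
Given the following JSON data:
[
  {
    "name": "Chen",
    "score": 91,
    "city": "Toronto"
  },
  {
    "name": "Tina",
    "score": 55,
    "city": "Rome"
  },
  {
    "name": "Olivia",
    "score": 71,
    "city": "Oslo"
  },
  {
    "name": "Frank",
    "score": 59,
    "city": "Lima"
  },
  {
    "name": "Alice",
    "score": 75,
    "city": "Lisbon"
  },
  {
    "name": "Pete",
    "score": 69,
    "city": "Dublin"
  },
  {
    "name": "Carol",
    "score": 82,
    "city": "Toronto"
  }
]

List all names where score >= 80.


Filtering records where score >= 80:
  Chen (score=91) -> YES
  Tina (score=55) -> no
  Olivia (score=71) -> no
  Frank (score=59) -> no
  Alice (score=75) -> no
  Pete (score=69) -> no
  Carol (score=82) -> YES


ANSWER: Chen, Carol


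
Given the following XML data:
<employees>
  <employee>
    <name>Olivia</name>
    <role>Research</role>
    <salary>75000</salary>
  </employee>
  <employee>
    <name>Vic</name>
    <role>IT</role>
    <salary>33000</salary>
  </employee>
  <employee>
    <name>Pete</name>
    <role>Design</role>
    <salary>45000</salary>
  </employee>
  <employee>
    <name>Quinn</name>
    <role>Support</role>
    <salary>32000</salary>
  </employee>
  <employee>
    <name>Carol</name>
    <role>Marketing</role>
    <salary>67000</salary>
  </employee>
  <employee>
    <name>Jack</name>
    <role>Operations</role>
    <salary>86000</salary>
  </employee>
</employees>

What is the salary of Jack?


Searching for <employee> with <name>Jack</name>
Found at position 6
<salary>86000</salary>

ANSWER: 86000


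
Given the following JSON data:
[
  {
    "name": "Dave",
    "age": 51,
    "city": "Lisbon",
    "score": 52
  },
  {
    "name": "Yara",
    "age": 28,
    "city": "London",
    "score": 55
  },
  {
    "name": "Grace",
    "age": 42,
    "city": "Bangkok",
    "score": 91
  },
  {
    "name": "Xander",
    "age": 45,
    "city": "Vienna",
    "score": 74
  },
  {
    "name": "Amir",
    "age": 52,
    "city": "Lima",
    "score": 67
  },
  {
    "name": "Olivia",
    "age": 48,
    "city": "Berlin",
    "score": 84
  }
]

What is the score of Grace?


Looking up record where name = Grace
Record index: 2
Field 'score' = 91

ANSWER: 91


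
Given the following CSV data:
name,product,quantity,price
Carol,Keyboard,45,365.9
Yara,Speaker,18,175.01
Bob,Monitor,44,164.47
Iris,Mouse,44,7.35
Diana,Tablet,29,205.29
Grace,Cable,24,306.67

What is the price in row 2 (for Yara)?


Row 2: Yara
Column 'price' = 175.01

ANSWER: 175.01


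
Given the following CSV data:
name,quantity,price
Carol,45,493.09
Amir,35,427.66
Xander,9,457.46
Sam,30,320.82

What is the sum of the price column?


Values in 'price' column:
  Row 1: 493.09
  Row 2: 427.66
  Row 3: 457.46
  Row 4: 320.82
Sum = 493.09 + 427.66 + 457.46 + 320.82 = 1699.03

ANSWER: 1699.03


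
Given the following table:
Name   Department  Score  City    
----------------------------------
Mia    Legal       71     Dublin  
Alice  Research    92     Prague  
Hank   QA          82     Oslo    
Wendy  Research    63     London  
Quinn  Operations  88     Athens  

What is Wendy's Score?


Row 4: Wendy
Score = 63

ANSWER: 63


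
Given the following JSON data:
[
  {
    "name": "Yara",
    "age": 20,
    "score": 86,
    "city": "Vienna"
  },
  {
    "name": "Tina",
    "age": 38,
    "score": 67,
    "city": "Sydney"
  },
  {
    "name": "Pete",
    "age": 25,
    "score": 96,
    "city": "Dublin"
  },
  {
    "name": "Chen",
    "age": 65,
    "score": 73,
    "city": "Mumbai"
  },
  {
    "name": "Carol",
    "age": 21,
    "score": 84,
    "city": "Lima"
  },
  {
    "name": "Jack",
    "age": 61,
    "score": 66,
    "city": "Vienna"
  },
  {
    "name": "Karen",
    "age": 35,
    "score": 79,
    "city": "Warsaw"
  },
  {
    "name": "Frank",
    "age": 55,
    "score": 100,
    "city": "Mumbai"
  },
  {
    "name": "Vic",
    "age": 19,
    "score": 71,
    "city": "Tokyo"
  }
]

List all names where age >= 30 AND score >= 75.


Checking both conditions:
  Yara (age=20, score=86) -> no
  Tina (age=38, score=67) -> no
  Pete (age=25, score=96) -> no
  Chen (age=65, score=73) -> no
  Carol (age=21, score=84) -> no
  Jack (age=61, score=66) -> no
  Karen (age=35, score=79) -> YES
  Frank (age=55, score=100) -> YES
  Vic (age=19, score=71) -> no


ANSWER: Karen, Frank


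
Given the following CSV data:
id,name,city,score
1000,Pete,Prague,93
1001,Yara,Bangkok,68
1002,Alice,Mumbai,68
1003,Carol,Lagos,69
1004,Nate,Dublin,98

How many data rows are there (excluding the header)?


Counting rows (excluding header):
Header: id,name,city,score
Data rows: 5

ANSWER: 5


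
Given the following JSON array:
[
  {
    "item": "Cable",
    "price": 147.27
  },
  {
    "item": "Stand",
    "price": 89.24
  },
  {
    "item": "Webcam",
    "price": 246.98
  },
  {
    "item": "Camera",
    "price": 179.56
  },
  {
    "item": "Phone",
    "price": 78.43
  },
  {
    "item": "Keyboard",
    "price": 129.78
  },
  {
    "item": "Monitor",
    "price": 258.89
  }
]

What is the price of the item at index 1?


Array index 1 -> Stand
price = 89.24

ANSWER: 89.24


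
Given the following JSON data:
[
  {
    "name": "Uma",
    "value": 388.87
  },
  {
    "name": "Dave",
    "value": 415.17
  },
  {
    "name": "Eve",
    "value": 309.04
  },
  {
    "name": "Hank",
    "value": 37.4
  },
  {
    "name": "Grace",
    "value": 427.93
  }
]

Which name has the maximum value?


Comparing values:
  Uma: 388.87
  Dave: 415.17
  Eve: 309.04
  Hank: 37.4
  Grace: 427.93
Maximum: Grace (427.93)

ANSWER: Grace


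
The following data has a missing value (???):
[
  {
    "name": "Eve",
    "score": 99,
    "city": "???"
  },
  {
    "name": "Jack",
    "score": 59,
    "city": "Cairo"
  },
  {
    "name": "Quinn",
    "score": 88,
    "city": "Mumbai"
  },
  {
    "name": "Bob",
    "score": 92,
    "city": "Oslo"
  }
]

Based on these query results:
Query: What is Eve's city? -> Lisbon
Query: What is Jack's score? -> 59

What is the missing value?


The missing value is Eve's city
From query: Eve's city = Lisbon

ANSWER: Lisbon


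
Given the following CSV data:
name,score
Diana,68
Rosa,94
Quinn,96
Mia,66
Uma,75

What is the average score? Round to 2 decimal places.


Scores: 68, 94, 96, 66, 75
Sum = 399
Count = 5
Average = 399 / 5 = 79.80

ANSWER: 79.80


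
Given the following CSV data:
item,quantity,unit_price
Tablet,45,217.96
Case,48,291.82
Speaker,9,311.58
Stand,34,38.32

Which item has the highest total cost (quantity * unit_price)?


Computing row totals:
  Tablet: 9808.2
  Case: 14007.36
  Speaker: 2804.22
  Stand: 1302.88
Maximum: Case (14007.36)

ANSWER: Case


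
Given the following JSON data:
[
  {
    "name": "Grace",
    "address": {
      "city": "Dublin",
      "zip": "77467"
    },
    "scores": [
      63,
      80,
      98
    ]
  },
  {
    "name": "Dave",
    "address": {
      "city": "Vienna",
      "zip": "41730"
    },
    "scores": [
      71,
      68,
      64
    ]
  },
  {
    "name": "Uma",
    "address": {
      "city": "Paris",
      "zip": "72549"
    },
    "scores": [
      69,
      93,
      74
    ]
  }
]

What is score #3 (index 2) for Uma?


Path: records[2].scores[2]
Value: 74

ANSWER: 74


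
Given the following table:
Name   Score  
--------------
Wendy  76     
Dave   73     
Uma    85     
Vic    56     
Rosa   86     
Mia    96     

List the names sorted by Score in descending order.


Sorting by Score (descending):
  Mia: 96
  Rosa: 86
  Uma: 85
  Wendy: 76
  Dave: 73
  Vic: 56


ANSWER: Mia, Rosa, Uma, Wendy, Dave, Vic


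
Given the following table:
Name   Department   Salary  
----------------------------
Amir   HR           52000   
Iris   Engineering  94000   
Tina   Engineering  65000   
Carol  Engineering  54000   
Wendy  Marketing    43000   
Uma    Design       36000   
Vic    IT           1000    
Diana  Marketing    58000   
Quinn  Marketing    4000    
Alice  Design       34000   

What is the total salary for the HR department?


HR department members:
  Amir: 52000
Total = 52000 = 52000

ANSWER: 52000


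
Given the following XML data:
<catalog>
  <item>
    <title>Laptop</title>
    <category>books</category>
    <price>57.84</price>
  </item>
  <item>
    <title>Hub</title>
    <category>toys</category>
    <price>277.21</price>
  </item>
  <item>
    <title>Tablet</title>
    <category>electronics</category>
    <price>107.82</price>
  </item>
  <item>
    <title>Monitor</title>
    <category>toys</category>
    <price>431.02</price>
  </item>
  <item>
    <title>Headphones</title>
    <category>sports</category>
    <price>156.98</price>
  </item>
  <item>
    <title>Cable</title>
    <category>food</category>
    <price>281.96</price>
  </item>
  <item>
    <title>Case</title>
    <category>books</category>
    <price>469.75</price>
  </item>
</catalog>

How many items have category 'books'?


Scanning <item> elements for <category>books</category>:
  Item 1: Laptop -> MATCH
  Item 7: Case -> MATCH
Count: 2

ANSWER: 2


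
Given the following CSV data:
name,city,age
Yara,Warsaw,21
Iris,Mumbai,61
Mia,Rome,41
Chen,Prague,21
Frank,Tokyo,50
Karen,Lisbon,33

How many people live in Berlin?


Scanning city column for 'Berlin':
Total matches: 0

ANSWER: 0


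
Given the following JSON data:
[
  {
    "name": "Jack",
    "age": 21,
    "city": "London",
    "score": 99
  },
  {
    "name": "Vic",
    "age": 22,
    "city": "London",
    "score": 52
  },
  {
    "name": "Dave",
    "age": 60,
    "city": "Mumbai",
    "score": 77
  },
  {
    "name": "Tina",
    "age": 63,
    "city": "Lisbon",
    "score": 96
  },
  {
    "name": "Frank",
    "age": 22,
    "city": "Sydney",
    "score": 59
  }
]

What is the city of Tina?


Looking up record where name = Tina
Record index: 3
Field 'city' = Lisbon

ANSWER: Lisbon


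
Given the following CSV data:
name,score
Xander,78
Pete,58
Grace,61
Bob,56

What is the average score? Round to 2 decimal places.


Scores: 78, 58, 61, 56
Sum = 253
Count = 4
Average = 253 / 4 = 63.25

ANSWER: 63.25


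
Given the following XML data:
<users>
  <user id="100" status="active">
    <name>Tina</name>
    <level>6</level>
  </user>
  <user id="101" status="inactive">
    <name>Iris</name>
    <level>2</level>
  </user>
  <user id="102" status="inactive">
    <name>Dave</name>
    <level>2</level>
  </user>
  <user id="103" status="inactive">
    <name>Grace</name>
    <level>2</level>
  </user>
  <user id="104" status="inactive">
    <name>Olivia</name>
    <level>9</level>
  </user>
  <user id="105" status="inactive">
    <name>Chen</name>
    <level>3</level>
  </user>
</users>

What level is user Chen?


Finding user: Chen
<level>3</level>

ANSWER: 3


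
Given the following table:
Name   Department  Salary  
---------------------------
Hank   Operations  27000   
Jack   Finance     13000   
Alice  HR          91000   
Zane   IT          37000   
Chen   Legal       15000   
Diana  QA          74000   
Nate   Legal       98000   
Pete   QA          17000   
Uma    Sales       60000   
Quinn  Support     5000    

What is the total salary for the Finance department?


Finance department members:
  Jack: 13000
Total = 13000 = 13000

ANSWER: 13000


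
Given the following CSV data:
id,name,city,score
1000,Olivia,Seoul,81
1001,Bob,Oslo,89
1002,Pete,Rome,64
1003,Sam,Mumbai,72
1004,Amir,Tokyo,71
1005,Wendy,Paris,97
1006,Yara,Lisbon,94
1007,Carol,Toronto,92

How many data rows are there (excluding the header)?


Counting rows (excluding header):
Header: id,name,city,score
Data rows: 8

ANSWER: 8


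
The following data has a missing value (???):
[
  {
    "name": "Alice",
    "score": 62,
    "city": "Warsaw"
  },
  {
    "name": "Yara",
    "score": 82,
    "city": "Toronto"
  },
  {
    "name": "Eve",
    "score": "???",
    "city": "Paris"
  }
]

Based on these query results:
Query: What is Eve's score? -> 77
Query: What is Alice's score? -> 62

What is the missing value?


The missing value is Eve's score
From query: Eve's score = 77

ANSWER: 77


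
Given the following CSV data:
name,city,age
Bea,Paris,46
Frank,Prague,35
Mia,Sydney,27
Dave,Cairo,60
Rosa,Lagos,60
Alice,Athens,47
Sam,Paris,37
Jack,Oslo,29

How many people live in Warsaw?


Scanning city column for 'Warsaw':
Total matches: 0

ANSWER: 0


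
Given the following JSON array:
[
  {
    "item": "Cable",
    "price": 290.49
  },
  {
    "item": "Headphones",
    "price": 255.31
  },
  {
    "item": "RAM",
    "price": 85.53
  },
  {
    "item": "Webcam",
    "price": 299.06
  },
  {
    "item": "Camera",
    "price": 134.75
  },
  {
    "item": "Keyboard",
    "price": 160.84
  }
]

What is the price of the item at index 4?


Array index 4 -> Camera
price = 134.75

ANSWER: 134.75


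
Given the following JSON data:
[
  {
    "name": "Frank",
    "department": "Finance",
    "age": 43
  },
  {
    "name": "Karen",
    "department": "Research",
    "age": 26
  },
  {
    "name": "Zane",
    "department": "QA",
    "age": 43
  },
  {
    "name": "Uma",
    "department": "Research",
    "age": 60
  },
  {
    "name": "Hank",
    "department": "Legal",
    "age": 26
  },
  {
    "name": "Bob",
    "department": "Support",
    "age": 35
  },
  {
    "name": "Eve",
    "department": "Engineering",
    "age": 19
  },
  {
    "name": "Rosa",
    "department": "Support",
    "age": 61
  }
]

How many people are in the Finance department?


Scanning records for department = Finance
  Record 0: Frank
Count: 1

ANSWER: 1


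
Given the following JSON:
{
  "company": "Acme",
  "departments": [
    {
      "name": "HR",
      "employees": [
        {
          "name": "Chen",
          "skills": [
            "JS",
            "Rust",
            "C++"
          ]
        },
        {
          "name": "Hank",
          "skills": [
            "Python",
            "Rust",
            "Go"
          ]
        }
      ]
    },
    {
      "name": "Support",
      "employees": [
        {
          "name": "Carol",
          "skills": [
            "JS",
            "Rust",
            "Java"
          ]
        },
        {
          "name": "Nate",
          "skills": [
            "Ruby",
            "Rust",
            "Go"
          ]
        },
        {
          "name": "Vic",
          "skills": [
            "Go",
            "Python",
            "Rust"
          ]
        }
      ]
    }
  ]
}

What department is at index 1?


Path: departments[1].name
Value: Support

ANSWER: Support


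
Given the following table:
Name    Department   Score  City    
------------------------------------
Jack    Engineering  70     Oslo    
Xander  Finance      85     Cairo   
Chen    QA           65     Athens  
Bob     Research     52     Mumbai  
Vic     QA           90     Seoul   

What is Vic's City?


Row 5: Vic
City = Seoul

ANSWER: Seoul


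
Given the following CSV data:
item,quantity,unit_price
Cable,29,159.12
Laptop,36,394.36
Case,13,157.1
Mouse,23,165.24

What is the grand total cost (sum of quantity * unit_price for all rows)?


Computing row totals:
  Cable: 29 * 159.12 = 4614.48
  Laptop: 36 * 394.36 = 14196.96
  Case: 13 * 157.1 = 2042.3
  Mouse: 23 * 165.24 = 3800.52
Grand total = 4614.48 + 14196.96 + 2042.3 + 3800.52 = 24654.26

ANSWER: 24654.26


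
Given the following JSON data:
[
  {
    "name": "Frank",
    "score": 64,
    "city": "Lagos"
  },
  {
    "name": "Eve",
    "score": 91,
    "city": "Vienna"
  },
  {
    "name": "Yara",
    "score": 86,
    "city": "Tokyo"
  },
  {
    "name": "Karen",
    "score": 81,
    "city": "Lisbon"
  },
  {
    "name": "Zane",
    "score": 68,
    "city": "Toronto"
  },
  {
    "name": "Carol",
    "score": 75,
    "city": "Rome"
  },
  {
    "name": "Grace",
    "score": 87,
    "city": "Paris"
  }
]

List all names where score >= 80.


Filtering records where score >= 80:
  Frank (score=64) -> no
  Eve (score=91) -> YES
  Yara (score=86) -> YES
  Karen (score=81) -> YES
  Zane (score=68) -> no
  Carol (score=75) -> no
  Grace (score=87) -> YES


ANSWER: Eve, Yara, Karen, Grace


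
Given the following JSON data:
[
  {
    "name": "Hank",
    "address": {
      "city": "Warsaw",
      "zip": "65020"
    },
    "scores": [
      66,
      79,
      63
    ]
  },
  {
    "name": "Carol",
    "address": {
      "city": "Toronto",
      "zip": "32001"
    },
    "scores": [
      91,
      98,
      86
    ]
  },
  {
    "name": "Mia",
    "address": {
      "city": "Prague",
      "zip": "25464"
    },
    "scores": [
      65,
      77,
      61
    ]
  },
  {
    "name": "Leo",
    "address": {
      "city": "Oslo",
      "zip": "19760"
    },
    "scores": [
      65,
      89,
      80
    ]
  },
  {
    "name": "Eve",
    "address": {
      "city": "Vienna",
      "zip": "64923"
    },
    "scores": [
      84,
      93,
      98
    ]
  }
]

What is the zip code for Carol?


Path: records[1].address.zip
Value: 32001

ANSWER: 32001


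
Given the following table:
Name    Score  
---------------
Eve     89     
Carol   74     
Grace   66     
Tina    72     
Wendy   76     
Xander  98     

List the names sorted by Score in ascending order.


Sorting by Score (ascending):
  Grace: 66
  Tina: 72
  Carol: 74
  Wendy: 76
  Eve: 89
  Xander: 98


ANSWER: Grace, Tina, Carol, Wendy, Eve, Xander


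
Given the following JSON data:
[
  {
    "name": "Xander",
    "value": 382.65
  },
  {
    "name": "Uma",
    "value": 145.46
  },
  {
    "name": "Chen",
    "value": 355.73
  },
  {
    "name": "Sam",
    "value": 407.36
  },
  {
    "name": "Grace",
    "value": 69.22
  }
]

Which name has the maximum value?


Comparing values:
  Xander: 382.65
  Uma: 145.46
  Chen: 355.73
  Sam: 407.36
  Grace: 69.22
Maximum: Sam (407.36)

ANSWER: Sam


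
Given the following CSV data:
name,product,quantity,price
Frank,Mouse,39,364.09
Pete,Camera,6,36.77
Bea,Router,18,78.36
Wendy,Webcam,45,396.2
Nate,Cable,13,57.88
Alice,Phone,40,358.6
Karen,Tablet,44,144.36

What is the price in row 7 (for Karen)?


Row 7: Karen
Column 'price' = 144.36

ANSWER: 144.36


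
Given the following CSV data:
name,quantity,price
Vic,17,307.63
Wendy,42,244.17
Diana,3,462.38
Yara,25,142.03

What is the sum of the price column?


Values in 'price' column:
  Row 1: 307.63
  Row 2: 244.17
  Row 3: 462.38
  Row 4: 142.03
Sum = 307.63 + 244.17 + 462.38 + 142.03 = 1156.21

ANSWER: 1156.21


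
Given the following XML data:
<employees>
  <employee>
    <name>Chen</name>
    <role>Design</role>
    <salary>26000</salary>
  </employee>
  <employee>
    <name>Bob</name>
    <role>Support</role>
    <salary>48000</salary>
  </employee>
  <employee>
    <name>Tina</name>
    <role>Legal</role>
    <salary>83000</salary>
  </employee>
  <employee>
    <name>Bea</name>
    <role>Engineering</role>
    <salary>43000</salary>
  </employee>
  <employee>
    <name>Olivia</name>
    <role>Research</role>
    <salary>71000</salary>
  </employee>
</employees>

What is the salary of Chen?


Searching for <employee> with <name>Chen</name>
Found at position 1
<salary>26000</salary>

ANSWER: 26000


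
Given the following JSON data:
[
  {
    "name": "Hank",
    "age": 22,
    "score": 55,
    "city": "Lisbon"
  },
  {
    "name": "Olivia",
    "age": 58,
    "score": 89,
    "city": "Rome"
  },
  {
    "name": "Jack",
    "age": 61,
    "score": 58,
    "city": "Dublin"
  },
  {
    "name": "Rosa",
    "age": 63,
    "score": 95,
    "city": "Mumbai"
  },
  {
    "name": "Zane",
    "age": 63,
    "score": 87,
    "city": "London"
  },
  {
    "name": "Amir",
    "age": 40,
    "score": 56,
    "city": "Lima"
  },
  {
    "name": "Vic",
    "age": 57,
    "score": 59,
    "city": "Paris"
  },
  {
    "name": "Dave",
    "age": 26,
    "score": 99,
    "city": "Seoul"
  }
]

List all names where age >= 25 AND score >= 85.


Checking both conditions:
  Hank (age=22, score=55) -> no
  Olivia (age=58, score=89) -> YES
  Jack (age=61, score=58) -> no
  Rosa (age=63, score=95) -> YES
  Zane (age=63, score=87) -> YES
  Amir (age=40, score=56) -> no
  Vic (age=57, score=59) -> no
  Dave (age=26, score=99) -> YES


ANSWER: Olivia, Rosa, Zane, Dave


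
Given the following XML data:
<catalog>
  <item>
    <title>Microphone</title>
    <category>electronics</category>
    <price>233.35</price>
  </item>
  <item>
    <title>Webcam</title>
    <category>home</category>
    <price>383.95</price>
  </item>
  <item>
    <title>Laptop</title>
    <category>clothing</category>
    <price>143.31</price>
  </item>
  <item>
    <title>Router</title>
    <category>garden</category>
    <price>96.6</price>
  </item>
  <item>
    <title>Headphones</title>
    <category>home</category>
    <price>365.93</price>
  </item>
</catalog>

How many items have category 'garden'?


Scanning <item> elements for <category>garden</category>:
  Item 4: Router -> MATCH
Count: 1

ANSWER: 1


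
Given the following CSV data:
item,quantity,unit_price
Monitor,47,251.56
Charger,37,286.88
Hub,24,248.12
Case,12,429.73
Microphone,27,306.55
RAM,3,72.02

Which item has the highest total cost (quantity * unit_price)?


Computing row totals:
  Monitor: 11823.32
  Charger: 10614.56
  Hub: 5954.88
  Case: 5156.76
  Microphone: 8276.85
  RAM: 216.06
Maximum: Monitor (11823.32)

ANSWER: Monitor


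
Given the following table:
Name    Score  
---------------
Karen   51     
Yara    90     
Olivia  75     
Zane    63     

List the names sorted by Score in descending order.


Sorting by Score (descending):
  Yara: 90
  Olivia: 75
  Zane: 63
  Karen: 51


ANSWER: Yara, Olivia, Zane, Karen


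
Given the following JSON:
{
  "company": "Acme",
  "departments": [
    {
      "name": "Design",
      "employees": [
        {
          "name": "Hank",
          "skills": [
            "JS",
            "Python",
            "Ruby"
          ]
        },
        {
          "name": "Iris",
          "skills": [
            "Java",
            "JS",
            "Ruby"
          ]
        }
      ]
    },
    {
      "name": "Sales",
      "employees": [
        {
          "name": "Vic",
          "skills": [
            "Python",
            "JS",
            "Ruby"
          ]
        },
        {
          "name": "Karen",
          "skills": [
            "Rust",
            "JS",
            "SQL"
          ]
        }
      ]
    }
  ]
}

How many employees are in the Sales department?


Path: departments[1].employees
Count: 2

ANSWER: 2


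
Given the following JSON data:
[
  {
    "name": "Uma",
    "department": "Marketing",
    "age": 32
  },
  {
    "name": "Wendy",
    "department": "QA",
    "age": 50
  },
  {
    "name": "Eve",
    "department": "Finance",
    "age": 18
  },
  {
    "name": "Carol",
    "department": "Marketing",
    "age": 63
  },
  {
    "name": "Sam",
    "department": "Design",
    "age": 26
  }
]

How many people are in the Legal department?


Scanning records for department = Legal
  No matches found
Count: 0

ANSWER: 0


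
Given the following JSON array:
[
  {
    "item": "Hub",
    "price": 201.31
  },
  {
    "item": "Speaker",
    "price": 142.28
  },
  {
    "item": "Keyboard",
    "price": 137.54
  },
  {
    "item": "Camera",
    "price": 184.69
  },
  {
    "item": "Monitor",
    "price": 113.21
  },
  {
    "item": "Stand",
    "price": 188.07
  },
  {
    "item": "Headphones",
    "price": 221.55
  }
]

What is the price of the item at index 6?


Array index 6 -> Headphones
price = 221.55

ANSWER: 221.55


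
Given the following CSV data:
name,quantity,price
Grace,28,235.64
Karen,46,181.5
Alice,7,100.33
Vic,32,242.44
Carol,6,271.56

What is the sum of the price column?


Values in 'price' column:
  Row 1: 235.64
  Row 2: 181.5
  Row 3: 100.33
  Row 4: 242.44
  Row 5: 271.56
Sum = 235.64 + 181.5 + 100.33 + 242.44 + 271.56 = 1031.47

ANSWER: 1031.47


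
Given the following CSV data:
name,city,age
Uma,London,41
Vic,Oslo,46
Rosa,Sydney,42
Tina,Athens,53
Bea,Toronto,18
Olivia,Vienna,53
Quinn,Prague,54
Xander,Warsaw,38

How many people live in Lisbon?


Scanning city column for 'Lisbon':
Total matches: 0

ANSWER: 0


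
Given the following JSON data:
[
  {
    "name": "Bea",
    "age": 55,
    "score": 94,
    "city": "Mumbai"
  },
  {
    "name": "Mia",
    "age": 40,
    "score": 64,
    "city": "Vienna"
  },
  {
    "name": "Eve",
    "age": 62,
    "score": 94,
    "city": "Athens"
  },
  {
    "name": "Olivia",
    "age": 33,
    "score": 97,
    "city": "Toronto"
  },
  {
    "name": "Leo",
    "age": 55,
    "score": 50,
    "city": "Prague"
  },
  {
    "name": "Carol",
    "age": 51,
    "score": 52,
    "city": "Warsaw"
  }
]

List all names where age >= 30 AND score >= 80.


Checking both conditions:
  Bea (age=55, score=94) -> YES
  Mia (age=40, score=64) -> no
  Eve (age=62, score=94) -> YES
  Olivia (age=33, score=97) -> YES
  Leo (age=55, score=50) -> no
  Carol (age=51, score=52) -> no


ANSWER: Bea, Eve, Olivia


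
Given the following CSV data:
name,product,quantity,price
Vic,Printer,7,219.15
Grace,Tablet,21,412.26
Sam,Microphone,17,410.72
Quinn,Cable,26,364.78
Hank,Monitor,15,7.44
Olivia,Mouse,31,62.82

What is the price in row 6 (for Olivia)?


Row 6: Olivia
Column 'price' = 62.82

ANSWER: 62.82


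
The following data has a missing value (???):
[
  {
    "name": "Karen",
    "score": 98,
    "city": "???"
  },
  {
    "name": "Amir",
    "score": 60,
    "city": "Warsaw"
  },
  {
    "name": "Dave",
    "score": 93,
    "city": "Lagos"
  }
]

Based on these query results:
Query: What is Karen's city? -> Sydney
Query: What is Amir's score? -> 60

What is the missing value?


The missing value is Karen's city
From query: Karen's city = Sydney

ANSWER: Sydney


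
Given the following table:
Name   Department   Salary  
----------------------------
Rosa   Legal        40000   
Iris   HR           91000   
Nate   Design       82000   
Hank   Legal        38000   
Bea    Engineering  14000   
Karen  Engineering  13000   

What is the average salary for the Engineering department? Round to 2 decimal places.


Engineering department members:
  Bea: 14000
  Karen: 13000
Sum = 27000
Count = 2
Average = 27000 / 2 = 13500.00

ANSWER: 13500.00


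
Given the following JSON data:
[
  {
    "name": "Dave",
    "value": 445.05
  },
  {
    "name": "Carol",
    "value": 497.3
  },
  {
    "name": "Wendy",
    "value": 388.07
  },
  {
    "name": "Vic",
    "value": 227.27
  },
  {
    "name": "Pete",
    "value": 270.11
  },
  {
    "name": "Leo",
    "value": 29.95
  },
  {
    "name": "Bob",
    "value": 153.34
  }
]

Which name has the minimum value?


Comparing values:
  Dave: 445.05
  Carol: 497.3
  Wendy: 388.07
  Vic: 227.27
  Pete: 270.11
  Leo: 29.95
  Bob: 153.34
Minimum: Leo (29.95)

ANSWER: Leo
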